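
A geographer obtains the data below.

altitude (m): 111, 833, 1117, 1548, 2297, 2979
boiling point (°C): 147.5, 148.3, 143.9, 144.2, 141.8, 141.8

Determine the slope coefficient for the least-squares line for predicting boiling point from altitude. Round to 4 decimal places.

n = 6, Σx = 8885, Σy = 867.5, Σxy = 1272001.1, Σx² = 18500853
Sxx = Σx² − (Σx)²/n = 18500853 − 13157204.166667 = 5343648.833333
Sxy = Σxy − (Σx)(Σy)/n = 1272001.1 − 1284622.916667 = -12621.816667
b = Sxy/Sxx = -12621.816667/5343648.833333 = -0.002362

-0.0024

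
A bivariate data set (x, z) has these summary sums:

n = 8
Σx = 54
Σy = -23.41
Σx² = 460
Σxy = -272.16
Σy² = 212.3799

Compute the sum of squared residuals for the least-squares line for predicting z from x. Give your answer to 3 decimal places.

Sxx = Σx² − (Σx)²/n = 460 − 364.5 = 95.5
Sxy = Σxy − (Σx)(Σy)/n = -272.16 − (-158.0175) = -114.1425
Syy = Σy² − (Σy)²/n = 212.3799 − 68.503512 = 143.876387
b = Sxy/Sxx = -114.1425/95.5 = -1.195209
SSE = Syy − b·Sxy = 143.876387 − (-1.195209)·(-114.1425) = 7.452196

7.452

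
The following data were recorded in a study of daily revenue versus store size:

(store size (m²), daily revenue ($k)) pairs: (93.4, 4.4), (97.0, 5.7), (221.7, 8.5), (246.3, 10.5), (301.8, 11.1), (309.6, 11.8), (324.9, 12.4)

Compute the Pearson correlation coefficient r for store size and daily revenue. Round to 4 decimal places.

0.9854

n = 7, Σx = 1594.7, Σy = 64.4, Σxy = 16466.48, Σx² = 420442.55, Σy² = 650.56
Sxx = Σx² − (Σx)²/n = 420442.55 − 363295.441429 = 57147.108571
Sxy = Σxy − (Σx)(Σy)/n = 16466.48 − 14671.24 = 1795.24
Syy = Σy² − (Σy)²/n = 650.56 − 592.48 = 58.08
r = Sxy/√(Sxx·Syy) = 1795.24/√(3319104.065829) = 1795.24/1821.840845 = 0.985399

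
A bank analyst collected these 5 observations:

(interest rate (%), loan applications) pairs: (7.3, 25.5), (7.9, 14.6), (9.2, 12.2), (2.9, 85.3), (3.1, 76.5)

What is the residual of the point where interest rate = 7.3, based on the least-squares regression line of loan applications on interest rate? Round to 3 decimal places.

n = 5, Σx = 30.4, Σy = 214.1, Σxy = 898.25, Σx² = 218.36
Sxx = Σx² − (Σx)²/n = 218.36 − 184.832 = 33.528
Sxy = Σxy − (Σx)(Σy)/n = 898.25 − 1301.728 = -403.478
b = Sxy/Sxx = -403.478/33.528 = -12.034061
a = ȳ − b·x̄ = 42.82 − (-12.034061)·6.08 = 115.987091
ŷ(7.3) = 115.987091 + (-12.034061)·7.3 = 28.138445
residual = y − ŷ = 25.5 − 28.138445 = -2.638445

-2.638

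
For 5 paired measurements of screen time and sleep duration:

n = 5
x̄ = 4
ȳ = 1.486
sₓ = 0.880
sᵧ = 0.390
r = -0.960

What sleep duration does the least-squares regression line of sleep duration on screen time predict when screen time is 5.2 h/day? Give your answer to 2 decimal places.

b = r · sᵧ/sₓ = -0.96 · 0.39/0.88 = -0.425455
a = ȳ − b·x̄ = 1.486 − (-0.425455)·4 = 3.187818
ŷ(5.2) = a + b·5.2 = 3.187818 + (-0.425455)·5.2 = 0.975455

0.98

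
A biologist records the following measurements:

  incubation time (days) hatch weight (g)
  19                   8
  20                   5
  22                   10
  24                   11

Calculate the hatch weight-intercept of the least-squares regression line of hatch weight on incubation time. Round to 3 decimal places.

n = 4, Σx = 85, Σy = 34, Σxy = 736, Σx² = 1821
Sxx = Σx² − (Σx)²/n = 1821 − 1806.25 = 14.75
Sxy = Σxy − (Σx)(Σy)/n = 736 − 722.5 = 13.5
b = Sxy/Sxx = 13.5/14.75 = 0.915254
a = ȳ − b·x̄ = 8.5 − 0.915254·21.25 = -10.949153

-10.949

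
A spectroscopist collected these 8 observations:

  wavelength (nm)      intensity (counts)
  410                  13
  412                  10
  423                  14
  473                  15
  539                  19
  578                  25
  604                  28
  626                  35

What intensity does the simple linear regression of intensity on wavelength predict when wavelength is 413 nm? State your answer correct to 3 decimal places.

n = 8, Σx = 4065, Σy = 159, Σxy = 85980, Σx² = 2121799
Sxx = Σx² − (Σx)²/n = 2121799 − 2065528.125 = 56270.875
Sxy = Σxy − (Σx)(Σy)/n = 85980 − 80791.875 = 5188.125
b = Sxy/Sxx = 5188.125/56270.875 = 0.092199
a = ȳ − b·x̄ = 19.875 − 0.092199·508.125 = -26.973676
ŷ(413) = a + b·413 = -26.973676 + 0.092199·413 = 11.104559

11.105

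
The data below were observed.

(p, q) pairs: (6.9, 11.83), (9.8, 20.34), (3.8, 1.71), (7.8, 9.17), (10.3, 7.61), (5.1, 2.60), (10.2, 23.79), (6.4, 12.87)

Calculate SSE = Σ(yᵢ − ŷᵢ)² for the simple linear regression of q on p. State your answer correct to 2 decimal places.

n = 8, Σx = 60.3, Σy = 89.92, Σxy = 775.652, Σx² = 496.03, Σy² = 1436.9506
Sxx = Σx² − (Σx)²/n = 496.03 − 454.51125 = 41.51875
Sxy = Σxy − (Σx)(Σy)/n = 775.652 − 677.772 = 97.88
Syy = Σy² − (Σy)²/n = 1436.9506 − 1010.7008 = 426.2498
b = Sxy/Sxx = 97.88/41.51875 = 2.357489
SSE = Syy − b·Sxy = 426.2498 − 2.357489·97.88 = 195.498768

195.50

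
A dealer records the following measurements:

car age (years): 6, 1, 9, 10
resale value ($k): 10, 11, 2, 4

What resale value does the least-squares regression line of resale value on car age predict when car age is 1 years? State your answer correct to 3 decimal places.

11.969

n = 4, Σx = 26, Σy = 27, Σxy = 129, Σx² = 218
Sxx = Σx² − (Σx)²/n = 218 − 169 = 49
Sxy = Σxy − (Σx)(Σy)/n = 129 − 175.5 = -46.5
b = Sxy/Sxx = -46.5/49 = -0.948980
a = ȳ − b·x̄ = 6.75 − (-0.948980)·6.5 = 12.918367
ŷ(1) = a + b·1 = 12.918367 + (-0.948980)·1 = 11.969388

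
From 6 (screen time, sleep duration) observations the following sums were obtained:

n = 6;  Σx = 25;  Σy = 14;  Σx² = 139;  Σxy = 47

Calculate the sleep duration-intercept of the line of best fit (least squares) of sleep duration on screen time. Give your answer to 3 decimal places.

3.689

Sxx = Σx² − (Σx)²/n = 139 − 104.166667 = 34.833333
Sxy = Σxy − (Σx)(Σy)/n = 47 − 58.333333 = -11.333333
b = Sxy/Sxx = -11.333333/34.833333 = -0.325359
a = ȳ − b·x̄ = 2.333333 − (-0.325359)·4.166667 = 3.688995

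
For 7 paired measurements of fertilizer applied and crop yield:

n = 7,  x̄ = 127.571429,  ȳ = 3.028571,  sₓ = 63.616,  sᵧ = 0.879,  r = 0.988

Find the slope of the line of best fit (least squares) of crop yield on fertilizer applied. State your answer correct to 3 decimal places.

0.014

b = r · sᵧ/sₓ = 0.988 · 0.879/63.616 = 0.013651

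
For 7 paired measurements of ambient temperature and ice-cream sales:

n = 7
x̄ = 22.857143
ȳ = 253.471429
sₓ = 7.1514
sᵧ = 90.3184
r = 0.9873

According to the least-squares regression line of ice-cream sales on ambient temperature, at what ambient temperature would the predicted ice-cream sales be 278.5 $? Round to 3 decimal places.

b = r · sᵧ/sₓ = 0.9873 · 90.3184/7.1514 = 12.469077
a = ȳ − b·x̄ = 253.471429 − 12.469077·22.857143 = -31.536044
Set a + b·x = 278.5: x = (278.5 − (-31.536044)) / 12.469077 = 24.864394

24.864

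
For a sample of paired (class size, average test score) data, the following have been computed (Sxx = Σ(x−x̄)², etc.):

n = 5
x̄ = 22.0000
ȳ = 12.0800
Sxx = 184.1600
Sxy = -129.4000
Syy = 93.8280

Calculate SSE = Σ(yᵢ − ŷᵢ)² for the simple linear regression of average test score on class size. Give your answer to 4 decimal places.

2.9051

b = Sxy/Sxx = -129.4/184.16 = -0.702650
SSE = Syy − b·Sxy = 93.828 − (-0.702650)·(-129.4) = 2.905107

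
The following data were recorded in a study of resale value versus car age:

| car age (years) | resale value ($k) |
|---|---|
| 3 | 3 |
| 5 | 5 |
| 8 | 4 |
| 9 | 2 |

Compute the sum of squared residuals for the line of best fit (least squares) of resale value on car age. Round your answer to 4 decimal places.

4.4615

n = 4, Σx = 25, Σy = 14, Σxy = 84, Σx² = 179, Σy² = 54
Sxx = Σx² − (Σx)²/n = 179 − 156.25 = 22.75
Sxy = Σxy − (Σx)(Σy)/n = 84 − 87.5 = -3.5
Syy = Σy² − (Σy)²/n = 54 − 49 = 5
b = Sxy/Sxx = -3.5/22.75 = -0.153846
SSE = Syy − b·Sxy = 5 − (-0.153846)·(-3.5) = 4.461538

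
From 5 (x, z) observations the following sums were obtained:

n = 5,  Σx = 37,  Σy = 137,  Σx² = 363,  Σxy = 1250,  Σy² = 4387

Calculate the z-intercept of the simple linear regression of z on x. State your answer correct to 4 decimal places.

Sxx = Σx² − (Σx)²/n = 363 − 273.8 = 89.2
Sxy = Σxy − (Σx)(Σy)/n = 1250 − 1013.8 = 236.2
b = Sxy/Sxx = 236.2/89.2 = 2.647982
a = ȳ − b·x̄ = 27.4 − 2.647982·7.4 = 7.804933

7.8049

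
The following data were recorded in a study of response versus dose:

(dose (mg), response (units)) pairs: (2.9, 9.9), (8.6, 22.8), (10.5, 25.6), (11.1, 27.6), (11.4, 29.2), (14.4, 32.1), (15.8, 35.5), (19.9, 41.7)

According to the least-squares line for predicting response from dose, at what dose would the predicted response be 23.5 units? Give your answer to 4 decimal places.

9.3580

n = 8, Σx = 94.6, Σy = 224.4, Σxy = 2985.8, Σx² = 1298.8
Sxx = Σx² − (Σx)²/n = 1298.8 − 1118.645 = 180.155
Sxy = Σxy − (Σx)(Σy)/n = 2985.8 − 2653.53 = 332.27
b = Sxy/Sxx = 332.27/180.155 = 1.844356
a = ȳ − b·x̄ = 28.05 − 1.844356·11.825 = 6.240487
Set a + b·x = 23.5: x = (23.5 − 6.240487) / 1.844356 = 9.358015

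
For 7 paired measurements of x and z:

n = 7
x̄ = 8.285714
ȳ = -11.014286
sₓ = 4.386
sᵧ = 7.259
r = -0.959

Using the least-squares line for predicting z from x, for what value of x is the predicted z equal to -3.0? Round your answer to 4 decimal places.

b = r · sᵧ/sₓ = -0.959 · 7.259/4.386 = -1.587182
a = ȳ − b·x̄ = -11.014286 − (-1.587182)·8.285714 = 2.136652
Set a + b·x = -3.0: x = (-3.0 − 2.136652) / (-1.587182) = 3.236334

3.2363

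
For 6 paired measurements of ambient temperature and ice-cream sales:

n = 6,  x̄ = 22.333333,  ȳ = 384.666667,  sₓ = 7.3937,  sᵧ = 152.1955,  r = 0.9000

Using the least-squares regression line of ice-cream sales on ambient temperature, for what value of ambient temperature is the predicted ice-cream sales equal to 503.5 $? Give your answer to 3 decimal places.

b = r · sᵧ/sₓ = 0.9 · 152.1955/7.3937 = 18.526036
a = ȳ − b·x̄ = 384.666667 − 18.526036·22.333333 = -29.081457
Set a + b·x = 503.5: x = (503.5 − (-29.081457)) / 18.526036 = 28.747729

28.748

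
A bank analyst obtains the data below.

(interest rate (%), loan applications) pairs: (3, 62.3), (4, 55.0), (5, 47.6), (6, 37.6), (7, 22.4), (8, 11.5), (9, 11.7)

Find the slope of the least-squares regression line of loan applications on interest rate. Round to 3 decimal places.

n = 7, Σx = 42, Σy = 248.1, Σxy = 1224.6, Σx² = 280
Sxx = Σx² − (Σx)²/n = 280 − 252 = 28
Sxy = Σxy − (Σx)(Σy)/n = 1224.6 − 1488.6 = -264
b = Sxy/Sxx = -264/28 = -9.428571

-9.429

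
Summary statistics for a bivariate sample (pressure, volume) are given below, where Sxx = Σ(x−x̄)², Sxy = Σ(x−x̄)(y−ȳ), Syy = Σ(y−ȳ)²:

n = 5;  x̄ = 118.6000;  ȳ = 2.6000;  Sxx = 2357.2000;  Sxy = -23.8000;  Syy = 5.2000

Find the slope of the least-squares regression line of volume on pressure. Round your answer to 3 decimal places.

b = Sxy/Sxx = -23.8/2357.2 = -0.010097

-0.010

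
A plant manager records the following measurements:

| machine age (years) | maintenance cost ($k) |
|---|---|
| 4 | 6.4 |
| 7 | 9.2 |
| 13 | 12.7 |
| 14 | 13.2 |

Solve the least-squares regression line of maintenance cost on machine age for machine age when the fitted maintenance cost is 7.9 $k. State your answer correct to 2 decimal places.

n = 4, Σx = 38, Σy = 41.5, Σxy = 439.9, Σx² = 430
Sxx = Σx² − (Σx)²/n = 430 − 361 = 69
Sxy = Σxy − (Σx)(Σy)/n = 439.9 − 394.25 = 45.65
b = Sxy/Sxx = 45.65/69 = 0.661594
a = ȳ − b·x̄ = 10.375 − 0.661594·9.5 = 4.089855
Set a + b·x = 7.9: x = (7.9 − 4.089855) / 0.661594 = 5.759036

5.76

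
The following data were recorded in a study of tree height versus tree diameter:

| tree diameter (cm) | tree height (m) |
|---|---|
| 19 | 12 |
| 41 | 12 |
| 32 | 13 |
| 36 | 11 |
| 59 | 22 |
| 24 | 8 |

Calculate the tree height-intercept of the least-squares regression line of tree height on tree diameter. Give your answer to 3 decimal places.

n = 6, Σx = 211, Σy = 78, Σxy = 3022, Σx² = 8419
Sxx = Σx² − (Σx)²/n = 8419 − 7420.166667 = 998.833333
Sxy = Σxy − (Σx)(Σy)/n = 3022 − 2743 = 279
b = Sxy/Sxx = 279/998.833333 = 0.279326
a = ȳ − b·x̄ = 13 − 0.279326·35.166667 = 3.177040

3.177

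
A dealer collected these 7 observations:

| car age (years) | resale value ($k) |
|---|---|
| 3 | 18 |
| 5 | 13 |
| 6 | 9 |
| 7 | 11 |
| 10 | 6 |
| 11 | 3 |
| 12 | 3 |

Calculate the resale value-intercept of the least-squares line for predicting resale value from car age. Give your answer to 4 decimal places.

21.2415

n = 7, Σx = 54, Σy = 63, Σxy = 379, Σx² = 484
Sxx = Σx² − (Σx)²/n = 484 − 416.571429 = 67.428571
Sxy = Σxy − (Σx)(Σy)/n = 379 − 486 = -107
b = Sxy/Sxx = -107/67.428571 = -1.586864
a = ȳ − b·x̄ = 9 − (-1.586864)·7.714286 = 21.241525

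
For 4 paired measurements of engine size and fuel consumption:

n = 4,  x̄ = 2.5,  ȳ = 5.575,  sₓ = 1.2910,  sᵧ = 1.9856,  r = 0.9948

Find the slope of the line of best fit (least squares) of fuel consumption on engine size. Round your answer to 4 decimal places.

b = r · sᵧ/sₓ = 0.9948 · 1.9856/1.291 = 1.530035

1.5300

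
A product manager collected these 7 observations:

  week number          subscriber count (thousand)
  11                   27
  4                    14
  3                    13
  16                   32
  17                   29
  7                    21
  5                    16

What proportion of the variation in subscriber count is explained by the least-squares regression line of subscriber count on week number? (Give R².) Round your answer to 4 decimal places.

0.9312

n = 7, Σx = 63, Σy = 152, Σxy = 1624, Σx² = 765, Σy² = 3656
Sxx = Σx² − (Σx)²/n = 765 − 567 = 198
Sxy = Σxy − (Σx)(Σy)/n = 1624 − 1368 = 256
Syy = Σy² − (Σy)²/n = 3656 − 3300.571429 = 355.428571
R² = Sxy²/(Sxx·Syy) = (256)²/(198·355.428571) = 0.931242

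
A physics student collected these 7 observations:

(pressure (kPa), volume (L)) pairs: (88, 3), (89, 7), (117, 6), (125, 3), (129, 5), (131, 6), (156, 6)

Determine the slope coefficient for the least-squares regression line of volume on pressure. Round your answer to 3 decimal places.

0.010

n = 7, Σx = 835, Σy = 36, Σxy = 4331, Σx² = 103117
Sxx = Σx² − (Σx)²/n = 103117 − 99603.571429 = 3513.428571
Sxy = Σxy − (Σx)(Σy)/n = 4331 − 4294.285714 = 36.714286
b = Sxy/Sxx = 36.714286/3513.428571 = 0.010450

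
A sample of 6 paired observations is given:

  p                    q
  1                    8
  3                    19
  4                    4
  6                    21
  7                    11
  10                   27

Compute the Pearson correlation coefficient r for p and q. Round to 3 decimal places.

n = 6, Σx = 31, Σy = 90, Σxy = 554, Σx² = 211, Σy² = 1732
Sxx = Σx² − (Σx)²/n = 211 − 160.166667 = 50.833333
Sxy = Σxy − (Σx)(Σy)/n = 554 − 465 = 89
Syy = Σy² − (Σy)²/n = 1732 − 1350 = 382
r = Sxy/√(Sxx·Syy) = 89/√(19418.333333) = 89/139.349680 = 0.638681

0.639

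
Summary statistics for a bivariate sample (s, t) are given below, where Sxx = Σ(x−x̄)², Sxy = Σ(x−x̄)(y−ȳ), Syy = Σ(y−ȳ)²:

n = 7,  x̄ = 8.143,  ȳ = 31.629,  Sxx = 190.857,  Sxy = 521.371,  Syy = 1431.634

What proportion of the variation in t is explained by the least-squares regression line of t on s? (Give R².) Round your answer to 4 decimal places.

R² = Sxy²/(Sxx·Syy) = (521.371)²/(190.857·1431.634) = 0.994841

0.9948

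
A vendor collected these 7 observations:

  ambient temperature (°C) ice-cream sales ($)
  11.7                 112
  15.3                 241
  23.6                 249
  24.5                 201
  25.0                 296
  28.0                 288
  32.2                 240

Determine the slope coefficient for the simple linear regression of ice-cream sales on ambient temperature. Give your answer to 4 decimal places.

5.7141

n = 7, Σx = 160.3, Σy = 1627, Σxy = 38990.6, Σx² = 3974.03
Sxx = Σx² − (Σx)²/n = 3974.03 − 3670.87 = 303.16
Sxy = Σxy − (Σx)(Σy)/n = 38990.6 − 37258.3 = 1732.3
b = Sxy/Sxx = 1732.3/303.16 = 5.714144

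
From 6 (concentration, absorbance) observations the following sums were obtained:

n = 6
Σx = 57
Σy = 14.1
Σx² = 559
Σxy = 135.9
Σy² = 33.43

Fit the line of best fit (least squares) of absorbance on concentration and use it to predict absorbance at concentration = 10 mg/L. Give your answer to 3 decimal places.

Sxx = Σx² − (Σx)²/n = 559 − 541.5 = 17.5
Sxy = Σxy − (Σx)(Σy)/n = 135.9 − 133.95 = 1.95
b = Sxy/Sxx = 1.95/17.5 = 0.111429
a = ȳ − b·x̄ = 2.35 − 0.111429·9.5 = 1.291429
ŷ(10) = a + b·10 = 1.291429 + 0.111429·10 = 2.405714

2.406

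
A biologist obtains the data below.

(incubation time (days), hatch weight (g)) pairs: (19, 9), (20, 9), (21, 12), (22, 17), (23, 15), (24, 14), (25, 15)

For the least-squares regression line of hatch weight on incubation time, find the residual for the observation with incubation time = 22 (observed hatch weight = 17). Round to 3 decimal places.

4.000

n = 7, Σx = 154, Σy = 91, Σxy = 2033, Σx² = 3416
Sxx = Σx² − (Σx)²/n = 3416 − 3388 = 28
Sxy = Σxy − (Σx)(Σy)/n = 2033 − 2002 = 31
b = Sxy/Sxx = 31/28 = 1.107143
a = ȳ − b·x̄ = 13 − 1.107143·22 = -11.357143
ŷ(22) = -11.357143 + 1.107143·22 = 13
residual = y − ŷ = 17 − 13 = 4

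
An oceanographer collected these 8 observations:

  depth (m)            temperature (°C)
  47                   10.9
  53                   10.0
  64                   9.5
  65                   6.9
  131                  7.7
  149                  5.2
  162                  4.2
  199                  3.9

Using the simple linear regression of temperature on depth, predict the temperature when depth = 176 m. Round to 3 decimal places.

n = 8, Σx = 870, Σy = 58.3, Σxy = 5338.8, Σx² = 118546
Sxx = Σx² − (Σx)²/n = 118546 − 94612.5 = 23933.5
Sxy = Σxy − (Σx)(Σy)/n = 5338.8 − 6340.125 = -1001.325
b = Sxy/Sxx = -1001.325/23933.5 = -0.041838
a = ȳ − b·x̄ = 7.2875 − (-0.041838)·108.75 = 11.837361
ŷ(176) = a + b·176 = 11.837361 + (-0.041838)·176 = 4.473908

4.474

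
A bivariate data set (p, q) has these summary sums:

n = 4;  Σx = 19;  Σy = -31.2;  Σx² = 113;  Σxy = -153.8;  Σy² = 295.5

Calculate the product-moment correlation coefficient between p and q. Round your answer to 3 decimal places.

-0.163

Sxx = Σx² − (Σx)²/n = 113 − 90.25 = 22.75
Sxy = Σxy − (Σx)(Σy)/n = -153.8 − (-148.2) = -5.6
Syy = Σy² − (Σy)²/n = 295.5 − 243.36 = 52.14
r = Sxy/√(Sxx·Syy) = -5.6/√(1186.185) = -5.6/34.441037 = -0.162597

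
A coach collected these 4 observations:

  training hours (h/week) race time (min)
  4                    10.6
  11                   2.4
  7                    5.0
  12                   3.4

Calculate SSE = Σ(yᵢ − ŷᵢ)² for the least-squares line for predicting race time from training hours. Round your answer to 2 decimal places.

n = 4, Σx = 34, Σy = 21.4, Σxy = 144.6, Σx² = 330, Σy² = 154.68
Sxx = Σx² − (Σx)²/n = 330 − 289 = 41
Sxy = Σxy − (Σx)(Σy)/n = 144.6 − 181.9 = -37.3
Syy = Σy² − (Σy)²/n = 154.68 − 114.49 = 40.19
b = Sxy/Sxx = -37.3/41 = -0.909756
SSE = Syy − b·Sxy = 40.19 − (-0.909756)·(-37.3) = 6.256098

6.26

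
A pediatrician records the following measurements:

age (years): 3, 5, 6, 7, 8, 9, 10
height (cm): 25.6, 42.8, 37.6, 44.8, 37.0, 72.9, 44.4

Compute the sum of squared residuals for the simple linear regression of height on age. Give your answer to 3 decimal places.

749.747

n = 7, Σx = 48, Σy = 305.1, Σxy = 2226.1, Σx² = 364, Σy² = 14562.77
Sxx = Σx² − (Σx)²/n = 364 − 329.142857 = 34.857143
Sxy = Σxy − (Σx)(Σy)/n = 2226.1 − 2092.114286 = 133.985714
Syy = Σy² − (Σy)²/n = 14562.77 − 13298.001429 = 1264.768571
b = Sxy/Sxx = 133.985714/34.857143 = 3.843852
SSE = Syy − b·Sxy = 1264.768571 − 3.843852·133.985714 = 749.747254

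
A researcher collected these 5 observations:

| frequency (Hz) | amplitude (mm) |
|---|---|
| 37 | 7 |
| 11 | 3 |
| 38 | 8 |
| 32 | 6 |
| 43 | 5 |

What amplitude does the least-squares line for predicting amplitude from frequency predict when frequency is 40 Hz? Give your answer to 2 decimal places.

6.67

n = 5, Σx = 161, Σy = 29, Σxy = 1003, Σx² = 5807
Sxx = Σx² − (Σx)²/n = 5807 − 5184.2 = 622.8
Sxy = Σxy − (Σx)(Σy)/n = 1003 − 933.8 = 69.2
b = Sxy/Sxx = 69.2/622.8 = 0.111111
a = ȳ − b·x̄ = 5.8 − 0.111111·32.2 = 2.222222
ŷ(40) = a + b·40 = 2.222222 + 0.111111·40 = 6.666667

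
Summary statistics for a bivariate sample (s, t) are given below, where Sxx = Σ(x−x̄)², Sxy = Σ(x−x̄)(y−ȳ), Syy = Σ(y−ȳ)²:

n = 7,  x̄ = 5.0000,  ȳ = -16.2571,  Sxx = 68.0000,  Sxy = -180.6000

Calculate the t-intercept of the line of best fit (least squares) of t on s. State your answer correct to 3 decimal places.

-2.978

b = Sxy/Sxx = -180.6/68 = -2.655882
a = ȳ − b·x̄ = -16.2571 − (-2.655882)·5 = -2.977688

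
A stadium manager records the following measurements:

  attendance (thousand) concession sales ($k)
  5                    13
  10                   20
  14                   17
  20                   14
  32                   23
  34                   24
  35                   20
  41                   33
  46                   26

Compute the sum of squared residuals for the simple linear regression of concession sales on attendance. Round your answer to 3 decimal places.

112.429

n = 9, Σx = 237, Σy = 190, Σxy = 5584, Σx² = 7923, Σy² = 4324
Sxx = Σx² − (Σx)²/n = 7923 − 6241 = 1682
Sxy = Σxy − (Σx)(Σy)/n = 5584 − 5003.333333 = 580.666667
Syy = Σy² − (Σy)²/n = 4324 − 4011.111111 = 312.888889
b = Sxy/Sxx = 580.666667/1682 = 0.345224
SSE = Syy − b·Sxy = 312.888889 − 0.345224·580.666667 = 112.428855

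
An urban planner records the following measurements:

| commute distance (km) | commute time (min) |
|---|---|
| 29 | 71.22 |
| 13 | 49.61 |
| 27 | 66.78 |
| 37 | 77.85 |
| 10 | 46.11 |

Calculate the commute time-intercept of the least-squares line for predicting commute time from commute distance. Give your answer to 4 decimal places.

34.1896

n = 5, Σx = 116, Σy = 311.57, Σxy = 7854.92, Σx² = 3208
Sxx = Σx² − (Σx)²/n = 3208 − 2691.2 = 516.8
Sxy = Σxy − (Σx)(Σy)/n = 7854.92 − 7228.424 = 626.496
b = Sxy/Sxx = 626.496/516.8 = 1.212260
a = ȳ − b·x̄ = 62.314 − 1.212260·23.2 = 34.189567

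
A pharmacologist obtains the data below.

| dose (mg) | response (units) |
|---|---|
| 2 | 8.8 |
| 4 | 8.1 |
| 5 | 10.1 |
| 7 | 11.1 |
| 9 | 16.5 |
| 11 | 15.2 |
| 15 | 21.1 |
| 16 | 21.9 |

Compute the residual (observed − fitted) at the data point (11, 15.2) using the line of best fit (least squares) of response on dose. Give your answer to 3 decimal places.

-1.354

n = 8, Σx = 69, Σy = 112.8, Σxy = 1160.8, Σx² = 777
Sxx = Σx² − (Σx)²/n = 777 − 595.125 = 181.875
Sxy = Σxy − (Σx)(Σy)/n = 1160.8 − 972.9 = 187.9
b = Sxy/Sxx = 187.9/181.875 = 1.033127
a = ȳ − b·x̄ = 14.1 − 1.033127·8.625 = 5.189278
ŷ(11) = 5.189278 + 1.033127·11 = 16.553677
residual = y − ŷ = 15.2 − 16.553677 = -1.353677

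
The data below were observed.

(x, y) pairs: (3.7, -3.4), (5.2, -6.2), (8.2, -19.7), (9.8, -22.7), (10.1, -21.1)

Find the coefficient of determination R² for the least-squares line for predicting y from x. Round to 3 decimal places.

0.960

n = 5, Σx = 37, Σy = -73.1, Σxy = -641.93, Σx² = 306.02, Σy² = 1398.59
Sxx = Σx² − (Σx)²/n = 306.02 − 273.8 = 32.22
Sxy = Σxy − (Σx)(Σy)/n = -641.93 − (-540.94) = -100.99
Syy = Σy² − (Σy)²/n = 1398.59 − 1068.722 = 329.868
R² = Sxy²/(Sxx·Syy) = (-100.99)²/(32.22·329.868) = 0.959602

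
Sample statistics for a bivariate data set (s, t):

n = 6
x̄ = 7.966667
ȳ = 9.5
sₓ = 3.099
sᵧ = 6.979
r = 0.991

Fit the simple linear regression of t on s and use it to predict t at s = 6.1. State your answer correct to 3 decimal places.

5.334

b = r · sᵧ/sₓ = 0.991 · 6.979/3.099 = 2.231749
a = ȳ − b·x̄ = 9.5 − 2.231749·7.966667 = -8.279598
ŷ(6.1) = a + b·6.1 = -8.279598 + 2.231749·6.1 = 5.334068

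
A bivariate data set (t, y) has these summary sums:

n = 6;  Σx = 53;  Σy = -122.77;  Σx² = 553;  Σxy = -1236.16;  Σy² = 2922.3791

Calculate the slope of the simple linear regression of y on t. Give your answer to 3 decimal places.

-1.788

Sxx = Σx² − (Σx)²/n = 553 − 468.166667 = 84.833333
Sxy = Σxy − (Σx)(Σy)/n = -1236.16 − (-1084.468333) = -151.691667
b = Sxy/Sxx = -151.691667/84.833333 = -1.788114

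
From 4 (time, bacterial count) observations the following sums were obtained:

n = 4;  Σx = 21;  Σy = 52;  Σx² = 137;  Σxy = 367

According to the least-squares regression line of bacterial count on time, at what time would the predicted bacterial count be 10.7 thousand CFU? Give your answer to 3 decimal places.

4.595

Sxx = Σx² − (Σx)²/n = 137 − 110.25 = 26.75
Sxy = Σxy − (Σx)(Σy)/n = 367 − 273 = 94
b = Sxy/Sxx = 94/26.75 = 3.514019
a = ȳ − b·x̄ = 13 − 3.514019·5.25 = -5.448598
Set a + b·x = 10.7: x = (10.7 − (-5.448598)) / 3.514019 = 4.595479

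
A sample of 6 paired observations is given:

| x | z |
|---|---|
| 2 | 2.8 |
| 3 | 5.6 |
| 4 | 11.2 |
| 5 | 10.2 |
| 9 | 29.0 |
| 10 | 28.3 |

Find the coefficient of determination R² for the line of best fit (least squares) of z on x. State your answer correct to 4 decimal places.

n = 6, Σx = 33, Σy = 87.1, Σxy = 662.2, Σx² = 235, Σy² = 1910.57
Sxx = Σx² − (Σx)²/n = 235 − 181.5 = 53.5
Sxy = Σxy − (Σx)(Σy)/n = 662.2 − 479.05 = 183.15
Syy = Σy² − (Σy)²/n = 1910.57 − 1264.401667 = 646.168333
R² = Sxy²/(Sxx·Syy) = (183.15)²/(53.5·646.168333) = 0.970319

0.9703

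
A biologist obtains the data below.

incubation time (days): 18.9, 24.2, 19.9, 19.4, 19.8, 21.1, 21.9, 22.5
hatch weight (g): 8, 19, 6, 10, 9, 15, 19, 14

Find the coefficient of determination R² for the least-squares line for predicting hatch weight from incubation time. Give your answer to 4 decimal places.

n = 8, Σx = 167.7, Σy = 100, Σxy = 2150.2, Σx² = 3538.33, Σy² = 1424
Sxx = Σx² − (Σx)²/n = 3538.33 − 3515.41125 = 22.91875
Sxy = Σxy − (Σx)(Σy)/n = 2150.2 − 2096.25 = 53.95
Syy = Σy² − (Σy)²/n = 1424 − 1250 = 174
R² = Sxy²/(Sxx·Syy) = (53.95)²/(22.91875·174) = 0.729865

0.7299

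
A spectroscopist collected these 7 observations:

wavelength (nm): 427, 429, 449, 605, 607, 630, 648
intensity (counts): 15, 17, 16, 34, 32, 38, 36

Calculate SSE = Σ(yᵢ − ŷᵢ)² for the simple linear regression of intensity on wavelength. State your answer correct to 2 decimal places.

14.77

n = 7, Σx = 3795, Σy = 188, Σxy = 108144, Σx² = 2119249, Σy² = 5690
Sxx = Σx² − (Σx)²/n = 2119249 − 2057432.142857 = 61816.857143
Sxy = Σxy − (Σx)(Σy)/n = 108144 − 101922.857143 = 6221.142857
Syy = Σy² − (Σy)²/n = 5690 − 5049.142857 = 640.857143
b = Sxy/Sxx = 6221.142857/61816.857143 = 0.100638
SSE = Syy − b·Sxy = 640.857143 − 0.100638·6221.142857 = 14.771958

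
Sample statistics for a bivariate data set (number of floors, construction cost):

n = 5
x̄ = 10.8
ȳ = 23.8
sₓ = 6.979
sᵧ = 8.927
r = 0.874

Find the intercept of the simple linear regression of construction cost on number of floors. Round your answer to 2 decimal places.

b = r · sᵧ/sₓ = 0.874 · 8.927/6.979 = 1.117954
a = ȳ − b·x̄ = 23.8 − 1.117954·10.8 = 11.726101

11.73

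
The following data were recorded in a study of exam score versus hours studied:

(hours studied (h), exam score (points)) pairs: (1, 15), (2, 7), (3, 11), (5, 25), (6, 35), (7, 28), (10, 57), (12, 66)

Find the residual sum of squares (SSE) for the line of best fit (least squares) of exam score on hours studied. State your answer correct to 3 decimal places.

248.000

n = 8, Σx = 46, Σy = 244, Σxy = 1955, Σx² = 368, Σy² = 10634
Sxx = Σx² − (Σx)²/n = 368 − 264.5 = 103.5
Sxy = Σxy − (Σx)(Σy)/n = 1955 − 1403 = 552
Syy = Σy² − (Σy)²/n = 10634 − 7442 = 3192
b = Sxy/Sxx = 552/103.5 = 5.333333
SSE = Syy − b·Sxy = 3192 − 5.333333·552 = 248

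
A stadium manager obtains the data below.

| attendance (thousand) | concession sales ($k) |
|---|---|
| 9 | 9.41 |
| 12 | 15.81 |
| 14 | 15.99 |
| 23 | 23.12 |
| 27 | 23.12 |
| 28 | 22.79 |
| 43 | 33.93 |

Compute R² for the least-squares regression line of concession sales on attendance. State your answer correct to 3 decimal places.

n = 7, Σx = 156, Σy = 144.17, Σxy = 3751.38, Σx² = 4312, Σy² = 3333.8821
Sxx = Σx² − (Σx)²/n = 4312 − 3476.571429 = 835.428571
Sxy = Σxy − (Σx)(Σy)/n = 3751.38 − 3212.931429 = 538.448571
Syy = Σy² − (Σy)²/n = 3333.8821 − 2969.284129 = 364.597971
R² = Sxy²/(Sxx·Syy) = (538.448571)²/(835.428571·364.597971) = 0.951842

0.952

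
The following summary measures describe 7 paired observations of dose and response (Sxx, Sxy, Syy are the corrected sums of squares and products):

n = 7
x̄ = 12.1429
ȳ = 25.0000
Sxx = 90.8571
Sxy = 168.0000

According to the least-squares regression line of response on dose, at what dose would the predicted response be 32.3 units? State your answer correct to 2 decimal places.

16.09

b = Sxy/Sxx = 168/90.8571 = 1.849057
a = ȳ − b·x̄ = 25 − 1.849057·12.1429 = 2.547080
Set a + b·x = 32.3: x = (32.3 − 2.547080) / 1.849057 = 16.090857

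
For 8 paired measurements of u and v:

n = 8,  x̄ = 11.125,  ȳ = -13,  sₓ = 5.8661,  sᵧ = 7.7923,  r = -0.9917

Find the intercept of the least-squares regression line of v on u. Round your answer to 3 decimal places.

b = r · sᵧ/sₓ = -0.9917 · 7.7923/5.8661 = -1.317336
a = ȳ − b·x̄ = -13 − (-1.317336)·11.125 = 1.655361

1.655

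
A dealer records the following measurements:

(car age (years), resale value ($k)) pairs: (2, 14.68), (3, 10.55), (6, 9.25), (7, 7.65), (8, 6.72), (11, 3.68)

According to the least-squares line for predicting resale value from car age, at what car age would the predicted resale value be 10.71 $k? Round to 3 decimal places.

n = 6, Σx = 37, Σy = 52.53, Σxy = 264.3, Σx² = 283
Sxx = Σx² − (Σx)²/n = 283 − 228.166667 = 54.833333
Sxy = Σxy − (Σx)(Σy)/n = 264.3 − 323.935 = -59.635
b = Sxy/Sxx = -59.635/54.833333 = -1.087568
a = ȳ − b·x̄ = 8.755 − (-1.087568)·6.166667 = 15.461672
Set a + b·x = 10.71: x = (10.71 − 15.461672) / (-1.087568) = 4.369079

4.369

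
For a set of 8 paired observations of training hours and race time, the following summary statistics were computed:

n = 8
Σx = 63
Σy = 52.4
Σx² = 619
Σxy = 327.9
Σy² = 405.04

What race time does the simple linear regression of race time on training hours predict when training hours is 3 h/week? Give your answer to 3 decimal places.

9.912

Sxx = Σx² − (Σx)²/n = 619 − 496.125 = 122.875
Sxy = Σxy − (Σx)(Σy)/n = 327.9 − 412.65 = -84.75
b = Sxy/Sxx = -84.75/122.875 = -0.689725
a = ȳ − b·x̄ = 6.55 − (-0.689725)·7.875 = 11.981587
ŷ(3) = a + b·3 = 11.981587 + (-0.689725)·3 = 9.912411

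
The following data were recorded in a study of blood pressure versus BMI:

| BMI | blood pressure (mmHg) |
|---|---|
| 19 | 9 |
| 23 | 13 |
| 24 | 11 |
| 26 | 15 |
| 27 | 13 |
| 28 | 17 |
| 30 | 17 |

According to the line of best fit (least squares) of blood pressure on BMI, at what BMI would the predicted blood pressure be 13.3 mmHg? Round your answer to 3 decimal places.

n = 7, Σx = 177, Σy = 95, Σxy = 2461, Σx² = 4555
Sxx = Σx² − (Σx)²/n = 4555 − 4475.571429 = 79.428571
Sxy = Σxy − (Σx)(Σy)/n = 2461 − 2402.142857 = 58.857143
b = Sxy/Sxx = 58.857143/79.428571 = 0.741007
a = ȳ − b·x̄ = 13.571429 − 0.741007·25.285714 = -5.165468
Set a + b·x = 13.3: x = (13.3 − (-5.165468)) / 0.741007 = 24.919417

24.919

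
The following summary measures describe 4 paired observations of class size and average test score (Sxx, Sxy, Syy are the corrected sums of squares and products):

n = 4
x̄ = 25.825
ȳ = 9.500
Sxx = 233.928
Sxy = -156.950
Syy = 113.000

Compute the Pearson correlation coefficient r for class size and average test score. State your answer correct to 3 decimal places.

-0.965

r = Sxy/√(Sxx·Syy) = -156.95/√(26433.864) = -156.95/162.584944 = -0.965342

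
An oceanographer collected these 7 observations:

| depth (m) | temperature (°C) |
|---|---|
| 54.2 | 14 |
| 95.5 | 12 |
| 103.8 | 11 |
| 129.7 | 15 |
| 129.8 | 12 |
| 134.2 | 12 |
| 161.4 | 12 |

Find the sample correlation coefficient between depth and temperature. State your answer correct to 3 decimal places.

n = 7, Σx = 808.6, Σy = 88, Σxy = 10096.9, Σx² = 100562.06, Σy² = 1118
Sxx = Σx² − (Σx)²/n = 100562.06 − 93404.851429 = 7157.208571
Sxy = Σxy − (Σx)(Σy)/n = 10096.9 − 10165.257143 = -68.357143
Syy = Σy² − (Σy)²/n = 1118 − 1106.285714 = 11.714286
r = Sxy/√(Sxx·Syy) = -68.357143/√(83841.586122) = -68.357143/289.554116 = -0.236077

-0.236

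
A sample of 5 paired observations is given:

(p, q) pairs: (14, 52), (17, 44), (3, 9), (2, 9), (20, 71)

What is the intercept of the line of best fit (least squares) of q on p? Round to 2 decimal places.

n = 5, Σx = 56, Σy = 185, Σxy = 2941, Σx² = 898
Sxx = Σx² − (Σx)²/n = 898 − 627.2 = 270.8
Sxy = Σxy − (Σx)(Σy)/n = 2941 − 2072 = 869
b = Sxy/Sxx = 869/270.8 = 3.209010
a = ȳ − b·x̄ = 37 − 3.209010·11.2 = 1.059084

1.06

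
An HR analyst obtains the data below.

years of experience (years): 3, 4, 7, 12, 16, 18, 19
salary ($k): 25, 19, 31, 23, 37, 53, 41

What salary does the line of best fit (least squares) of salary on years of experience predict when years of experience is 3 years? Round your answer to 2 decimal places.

20.80

n = 7, Σx = 79, Σy = 229, Σxy = 2969, Σx² = 1159
Sxx = Σx² − (Σx)²/n = 1159 − 891.571429 = 267.428571
Sxy = Σxy − (Σx)(Σy)/n = 2969 − 2584.428571 = 384.571429
b = Sxy/Sxx = 384.571429/267.428571 = 1.438034
a = ȳ − b·x̄ = 32.714286 − 1.438034·11.285714 = 16.485043
ŷ(3) = a + b·3 = 16.485043 + 1.438034·3 = 20.799145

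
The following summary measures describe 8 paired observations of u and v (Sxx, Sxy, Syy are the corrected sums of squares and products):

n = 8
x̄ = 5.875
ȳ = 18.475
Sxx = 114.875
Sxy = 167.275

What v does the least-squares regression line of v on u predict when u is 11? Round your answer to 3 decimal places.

25.938

b = Sxy/Sxx = 167.275/114.875 = 1.456148
a = ȳ − b·x̄ = 18.475 − 1.456148·5.875 = 9.920131
ŷ(11) = a + b·11 = 9.920131 + 1.456148·11 = 25.937758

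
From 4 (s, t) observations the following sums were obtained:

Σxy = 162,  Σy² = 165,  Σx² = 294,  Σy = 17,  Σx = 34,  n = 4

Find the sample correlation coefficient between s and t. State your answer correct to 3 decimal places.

0.813

Sxx = Σx² − (Σx)²/n = 294 − 289 = 5
Sxy = Σxy − (Σx)(Σy)/n = 162 − 144.5 = 17.5
Syy = Σy² − (Σy)²/n = 165 − 72.25 = 92.75
r = Sxy/√(Sxx·Syy) = 17.5/√(463.75) = 17.5/21.534855 = 0.812636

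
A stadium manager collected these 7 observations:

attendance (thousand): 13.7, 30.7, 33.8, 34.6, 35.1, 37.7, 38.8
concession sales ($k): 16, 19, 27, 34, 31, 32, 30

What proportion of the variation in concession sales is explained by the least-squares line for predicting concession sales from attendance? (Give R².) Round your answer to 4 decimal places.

n = 7, Σx = 224.4, Σy = 189, Σxy = 6350, Σx² = 7628.52, Σy² = 5387
Sxx = Σx² − (Σx)²/n = 7628.52 − 7193.622857 = 434.897143
Sxy = Σxy − (Σx)(Σy)/n = 6350 − 6058.8 = 291.2
Syy = Σy² − (Σy)²/n = 5387 − 5103 = 284
R² = Sxy²/(Sxx·Syy) = (291.2)²/(434.897143·284) = 0.686559

0.6866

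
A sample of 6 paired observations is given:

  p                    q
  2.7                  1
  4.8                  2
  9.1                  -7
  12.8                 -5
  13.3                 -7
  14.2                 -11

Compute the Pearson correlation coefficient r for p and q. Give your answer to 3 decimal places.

-0.894

n = 6, Σx = 56.9, Σy = -27, Σxy = -364.7, Σx² = 655.51, Σy² = 249
Sxx = Σx² − (Σx)²/n = 655.51 − 539.601667 = 115.908333
Sxy = Σxy − (Σx)(Σy)/n = -364.7 − (-256.05) = -108.65
Syy = Σy² − (Σy)²/n = 249 − 121.5 = 127.5
r = Sxy/√(Sxx·Syy) = -108.65/√(14778.3125) = -108.65/121.566083 = -0.893753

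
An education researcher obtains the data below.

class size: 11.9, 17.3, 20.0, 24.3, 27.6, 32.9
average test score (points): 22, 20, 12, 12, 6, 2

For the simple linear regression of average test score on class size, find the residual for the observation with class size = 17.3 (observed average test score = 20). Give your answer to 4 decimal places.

2.6516

n = 6, Σx = 134, Σy = 74, Σxy = 1370.8, Σx² = 3275.56
Sxx = Σx² − (Σx)²/n = 3275.56 − 2992.666667 = 282.893333
Sxy = Σxy − (Σx)(Σy)/n = 1370.8 − 1652.666667 = -281.866667
b = Sxy/Sxx = -281.866667/282.893333 = -0.996371
a = ȳ − b·x̄ = 12.333333 − (-0.996371)·22.333333 = 34.585615
ŷ(17.3) = 34.585615 + (-0.996371)·17.3 = 17.348400
residual = y − ŷ = 20 − 17.348400 = 2.651600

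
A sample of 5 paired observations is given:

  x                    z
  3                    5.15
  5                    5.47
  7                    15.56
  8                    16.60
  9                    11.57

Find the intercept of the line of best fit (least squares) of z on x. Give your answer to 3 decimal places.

n = 5, Σx = 32, Σy = 54.35, Σxy = 388.65, Σx² = 228
Sxx = Σx² − (Σx)²/n = 228 − 204.8 = 23.2
Sxy = Σxy − (Σx)(Σy)/n = 388.65 − 347.84 = 40.81
b = Sxy/Sxx = 40.81/23.2 = 1.759052
a = ȳ − b·x̄ = 10.87 − 1.759052·6.4 = -0.387931

-0.388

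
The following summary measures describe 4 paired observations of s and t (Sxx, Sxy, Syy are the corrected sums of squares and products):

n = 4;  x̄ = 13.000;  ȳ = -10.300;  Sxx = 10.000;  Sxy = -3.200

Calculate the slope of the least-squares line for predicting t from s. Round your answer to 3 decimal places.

b = Sxy/Sxx = -3.2/10 = -0.32

-0.320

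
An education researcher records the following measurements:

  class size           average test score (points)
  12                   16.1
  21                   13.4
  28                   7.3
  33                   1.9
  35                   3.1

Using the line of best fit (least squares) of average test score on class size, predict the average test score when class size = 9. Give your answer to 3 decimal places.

19.167

n = 5, Σx = 129, Σy = 41.8, Σxy = 850.2, Σx² = 3683
Sxx = Σx² − (Σx)²/n = 3683 − 3328.2 = 354.8
Sxy = Σxy − (Σx)(Σy)/n = 850.2 − 1078.44 = -228.24
b = Sxy/Sxx = -228.24/354.8 = -0.643292
a = ȳ − b·x̄ = 8.36 − (-0.643292)·25.8 = 24.956933
ŷ(9) = a + b·9 = 24.956933 + (-0.643292)·9 = 19.167306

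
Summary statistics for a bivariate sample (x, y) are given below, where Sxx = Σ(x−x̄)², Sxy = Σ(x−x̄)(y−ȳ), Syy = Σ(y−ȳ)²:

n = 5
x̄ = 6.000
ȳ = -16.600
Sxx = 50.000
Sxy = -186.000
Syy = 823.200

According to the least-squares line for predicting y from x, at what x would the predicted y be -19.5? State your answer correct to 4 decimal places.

6.7796

b = Sxy/Sxx = -186/50 = -3.72
a = ȳ − b·x̄ = -16.6 − (-3.72)·6 = 5.72
Set a + b·x = -19.5: x = (-19.5 − 5.72) / (-3.72) = 6.779570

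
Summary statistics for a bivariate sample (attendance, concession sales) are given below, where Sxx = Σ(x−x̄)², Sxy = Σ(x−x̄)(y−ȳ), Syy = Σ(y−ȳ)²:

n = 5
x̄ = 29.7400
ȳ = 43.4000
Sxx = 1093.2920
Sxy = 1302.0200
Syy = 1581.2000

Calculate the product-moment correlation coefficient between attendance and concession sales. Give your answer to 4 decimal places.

r = Sxy/√(Sxx·Syy) = 1302.02/√(1728713.3104) = 1302.02/1314.805427 = 0.990276

0.9903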